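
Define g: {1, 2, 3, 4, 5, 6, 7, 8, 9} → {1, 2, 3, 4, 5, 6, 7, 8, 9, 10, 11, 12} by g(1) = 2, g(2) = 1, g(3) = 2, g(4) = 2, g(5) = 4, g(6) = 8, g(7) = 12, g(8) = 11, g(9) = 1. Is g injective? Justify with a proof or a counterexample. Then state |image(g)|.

6

g(1) = 2 = g(3) with 1 ≠ 3, so g is not injective.
The image of g is {1, 2, 4, 8, 11, 12}, which has 6 elements.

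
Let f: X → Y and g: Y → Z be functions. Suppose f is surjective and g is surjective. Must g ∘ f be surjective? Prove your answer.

surjective

Let c ∈ Z. Since g is surjective, there is b ∈ Y with g(b) = c. Since f is surjective, there is a ∈ X with f(a) = b.
Then (g ∘ f)(a) = g(b) = c. Thus g ∘ f is surjective.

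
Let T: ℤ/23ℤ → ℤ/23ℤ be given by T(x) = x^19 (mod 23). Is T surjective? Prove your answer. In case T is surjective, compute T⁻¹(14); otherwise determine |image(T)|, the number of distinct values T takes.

Since 23 is prime, the nonzero elements of ℤ/23ℤ form a cyclic group of order 22.
As gcd(19, 22) = 1, raising to the 19th power is a bijection on this group: if s^19 ≡ t^19 then (st^{−1})^19 = 1, and the only element of order dividing gcd(19, 22) = 1 is 1, so s = t.
With T(0) = 0 this makes T injective on all of ℤ/23ℤ, hence bijective (finite equal-size domain and codomain). In particular T is surjective.
Since T is surjective, we find the preimage of 14. The inverse of x ↦ x^19 on (ℤ/23ℤ)^× is x ↦ x^7, because 19·7 = 133 = 6·22 + 1 ≡ 1 (mod 22) and x^{22} = 1 for x ≠ 0 (Fermat). So T⁻¹(14) = 14^7 mod 23.
Repeated squaring mod 23: 14^1 ≡ 14, 14^2 ≡ 14² = 196 ≡ 12, 14^4 ≡ 12² = 144 ≡ 6. Since 7 = 4 + 2 + 1, 14^7 ≡ 6·12·14: 6·12 = 72 ≡ 3, then 3·14 = 42 ≡ 19. So 14^7 ≡ 19 (mod 23).
Hence T⁻¹(14) = 19.

19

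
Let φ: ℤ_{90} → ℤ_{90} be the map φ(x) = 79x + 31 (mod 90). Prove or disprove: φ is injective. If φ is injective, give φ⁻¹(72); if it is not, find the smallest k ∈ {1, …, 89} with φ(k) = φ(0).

By definition, φ is injective if φ(a) = φ(b) implies a = b.
If φ(a) = φ(b), then 79a ≡ 79b (mod 90). Because gcd(79, 90) = 1, we may cancel 79 to get a ≡ b (mod 90).
Thus φ is injective.
We now compute 79⁻¹ mod 90 explicitly. Euclid's algorithm: 90 = 1·79 + 11, 79 = 7·11 + 2, 11 = 5·2 + 1; back-substituting gives 1 = 49·79 − 43·90, so 79⁻¹ ≡ 49 (mod 90).
Since φ is injective, we find φ⁻¹(72): we need 79x ≡ 72 − 31 ≡ 41 (mod 90). Using 79⁻¹ = 49: x ≡ 49·41 = 2009 = 22·90 + 29, so x = 29.
Check: φ(29) = 79·29 + 31 = 2322 = 25·90 + 72 ≡ 72 (mod 90).

29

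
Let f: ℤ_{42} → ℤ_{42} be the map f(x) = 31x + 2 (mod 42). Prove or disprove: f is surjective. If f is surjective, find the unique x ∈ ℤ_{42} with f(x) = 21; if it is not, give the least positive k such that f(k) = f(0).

Recall that surjectivity means every element of the codomain has a preimage under f.
Since gcd(31, 42) = 1, 31 is invertible modulo 42. Euclid's algorithm: 42 = 1·31 + 11, 31 = 2·11 + 9, 11 = 1·9 + 2, 9 = 4·2 + 1; back-substituting gives 1 = 19·31 − 14·42, so 31⁻¹ ≡ 19 (mod 42).
For any y ∈ ℤ_{42}, x = 19(y − 2) mod 42 satisfies f(x) = 31·19(y − 2) + 2 ≡ y (since 31·19 ≡ 1 mod 42). So every y has a preimage.
Thus f is surjective.
Since f is surjective, we find f⁻¹(21): we need 31x ≡ 21 − 2 ≡ 19 (mod 42). Using 31⁻¹ = 19: x ≡ 19·19 = 361 = 8·42 + 25, so x = 25.
Check: f(25) = 31·25 + 2 = 777 = 18·42 + 21 ≡ 21 (mod 42).

25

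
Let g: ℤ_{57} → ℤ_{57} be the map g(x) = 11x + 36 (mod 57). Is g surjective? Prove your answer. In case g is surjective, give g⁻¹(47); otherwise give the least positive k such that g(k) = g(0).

Since gcd(11, 57) = 1, 11 is invertible modulo 57. Euclid's algorithm: 57 = 5·11 + 2, 11 = 5·2 + 1; back-substituting gives 1 = 26·11 − 5·57, so 11⁻¹ ≡ 26 (mod 57).
Then y ↦ 26(y − 36) is a two-sided inverse to g, so every y ∈ ℤ_{57} has a preimage.
Therefore g is surjective.
Since g is surjective, we compute g⁻¹(47): solve 11x + 36 ≡ 47 (mod 57), i.e. 11x ≡ 11 (mod 57).
Multiplying by 11⁻¹ = 26 gives x ≡ 26·11 = 286 = 5·57 + 1 ≡ 1 (mod 57).
Check: g(1) = 11·1 + 36 = 47 ≡ 47 (mod 57).

1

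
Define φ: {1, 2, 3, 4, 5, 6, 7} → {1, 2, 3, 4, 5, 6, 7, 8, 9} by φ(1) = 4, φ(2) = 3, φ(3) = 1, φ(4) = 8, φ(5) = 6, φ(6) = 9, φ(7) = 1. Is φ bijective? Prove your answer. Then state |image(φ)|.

6

φ(3) = 1 = φ(7) with 3 ≠ 7, so φ is not injective, hence not bijective.
The image of φ is {1, 3, 4, 6, 8, 9}, which has 6 elements.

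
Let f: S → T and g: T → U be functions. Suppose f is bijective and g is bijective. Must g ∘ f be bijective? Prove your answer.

bijective

Injectivity: if g(f(u)) = g(f(v)) then f(u) = f(v) (g injective) so u = v (f injective).
Surjectivity: for c ∈ U pick b with g(b) = c, then a with f(a) = b; then (g ∘ f)(a) = c.
Hence g ∘ f is bijective.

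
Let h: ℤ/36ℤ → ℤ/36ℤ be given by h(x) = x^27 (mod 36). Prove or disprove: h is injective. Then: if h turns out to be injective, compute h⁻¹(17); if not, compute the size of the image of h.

9

h(0) = 0^27 = 0.
h(6): Repeated squaring mod 36: 6^1 ≡ 6, 6^2 ≡ 6² = 36 ≡ 0, 6^4 ≡ 0² = 0, 6^8 ≡ 0² = 0, 6^16 ≡ 0² = 0. Since 27 = 16 + 8 + 2 + 1, 6^27 ≡ 0·0·0·6: 0·0 = 0, then 0·0 = 0, then 0·6 = 0. So 6^27 ≡ 0 (mod 36).
So h(0) = h(6) = 0 while 0 ≠ 6, so h is not injective.
Since h is not injective, we determine |image(h)|. Computing x^27 mod 36 for each x (by repeated squaring, reducing mod 36 at every step), the values h(0), h(1), …, h(35) are: 0, 1, 8, 27, 28, 17, 0, 19, 8, 9, 28, 35, 0, 1, 8, 27, 28, 17, 0, 19, 8, 9, 28, 35, 0, 1, 8, 27, 28, 17, 0, 19, 8, 9, 28, 35.
The distinct values are {0, 1, 8, 9, 17, 19, 27, 28, 35}; there are 9 of them.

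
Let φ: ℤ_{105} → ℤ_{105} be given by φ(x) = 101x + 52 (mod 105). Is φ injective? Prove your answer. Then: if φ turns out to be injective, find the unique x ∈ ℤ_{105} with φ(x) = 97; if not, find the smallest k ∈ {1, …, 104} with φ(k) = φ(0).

15

Recall that φ is injective if φ(x_1) = φ(x_2) implies x_1 = x_2.
Suppose φ(x_1) = φ(x_2) in ℤ_{105}. Then 101x_1 + 52 ≡ 101x_2 + 52 (mod 105), therefore 101(x_1 − x_2) ≡ 0 (mod 105).
Since gcd(101, 105) = 1, 101 is invertible modulo 105, therefore x_1 − x_2 ≡ 0 (mod 105), i.e. x_1 = x_2.
Hence φ is injective.
We now compute 101⁻¹ mod 105 explicitly. Euclid's algorithm: 105 = 1·101 + 4, 101 = 25·4 + 1; back-substituting gives 1 = 26·101 − 25·105, so 101⁻¹ ≡ 26 (mod 105).
Since φ is injective, we compute φ⁻¹(97): solve 101x + 52 ≡ 97 (mod 105), i.e. 101x ≡ 45 (mod 105).
Multiplying by 101⁻¹ = 26 gives x ≡ 26·45 = 1170 = 11·105 + 15 ≡ 15 (mod 105).
Check: φ(15) = 101·15 + 52 = 1567 = 14·105 + 97 ≡ 97 (mod 105).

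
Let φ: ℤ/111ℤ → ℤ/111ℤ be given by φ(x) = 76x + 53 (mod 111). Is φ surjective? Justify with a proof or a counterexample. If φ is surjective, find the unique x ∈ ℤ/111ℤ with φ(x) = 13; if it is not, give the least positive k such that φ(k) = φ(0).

Recall that φ is surjective if every y in the codomain equals φ(x) for some x in the domain.
Since gcd(76, 111) = 1, 76 is invertible modulo 111. Euclid's algorithm: 111 = 1·76 + 35, 76 = 2·35 + 6, 35 = 5·6 + 5, 6 = 1·5 + 1; back-substituting gives 1 = 19·76 − 13·111, so 76⁻¹ ≡ 19 (mod 111).
For any y ∈ ℤ/111ℤ, x = 19(y − 53) mod 111 satisfies φ(x) = 76·19(y − 53) + 53 ≡ y (since 76·19 ≡ 1 mod 111). So every y has a preimage.
Thus φ is surjective.
Since φ is surjective, we find φ⁻¹(13): we need 76x ≡ 13 − 53 ≡ 71 (mod 111). Using 76⁻¹ = 19: x ≡ 19·71 = 1349 = 12·111 + 17, so x = 17.
Check: φ(17) = 76·17 + 53 = 1345 = 12·111 + 13 ≡ 13 (mod 111).

17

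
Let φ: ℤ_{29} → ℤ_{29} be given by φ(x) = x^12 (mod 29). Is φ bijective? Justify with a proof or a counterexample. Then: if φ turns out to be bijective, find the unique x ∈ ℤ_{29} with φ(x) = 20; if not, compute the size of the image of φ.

φ(2): Repeated squaring mod 29: 2^1 ≡ 2, 2^2 ≡ 2² = 4, 2^4 ≡ 4² = 16, 2^8 ≡ 16² = 256 ≡ 24. Since 12 = 8 + 4, 2^12 ≡ 24·16: 24·16 = 384 ≡ 7. So 2^12 ≡ 7 (mod 29).
φ(5): Repeated squaring mod 29: 5^1 ≡ 5, 5^2 ≡ 5² = 25, 5^4 ≡ 25² = 625 ≡ 16, 5^8 ≡ 16² = 256 ≡ 24. Since 12 = 8 + 4, 5^12 ≡ 24·16: 24·16 = 384 ≡ 7. So 5^12 ≡ 7 (mod 29).
So φ(2) = φ(5) = 7 while 2 ≠ 5, so φ is not injective, hence not bijective.
Since φ is not bijective, we determine |image(φ)|. Computing x^12 mod 29 for each x (by repeated squaring, reducing mod 29 at every step), the values φ(0), φ(1), …, φ(28) are: 0, 1, 7, 16, 20, 7, 25, 16, 24, 24, 20, 23, 1, 23, 25, 25, 23, 1, 23, 20, 24, 24, 16, 25, 7, 20, 16, 7, 1.
The distinct values are {0, 1, 7, 16, 20, 23, 24, 25}; there are 8 of them.

8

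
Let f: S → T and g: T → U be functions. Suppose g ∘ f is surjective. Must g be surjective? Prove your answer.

Let c ∈ U. Since g ∘ f is surjective, some a ∈ S has g(f(a)) = c. Then b = f(a) ∈ T satisfies g(b) = c. So g is surjective.

surjective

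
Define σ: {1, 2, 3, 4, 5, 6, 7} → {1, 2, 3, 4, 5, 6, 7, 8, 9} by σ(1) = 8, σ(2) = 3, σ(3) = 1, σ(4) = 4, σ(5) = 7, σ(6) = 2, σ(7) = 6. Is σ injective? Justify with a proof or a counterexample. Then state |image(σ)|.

The values σ(1), …, σ(7) are 8, 3, 1, 4, 7, 2, 6 — all distinct.
So σ(u) = σ(v) only when u = v, and σ is injective.
The image of σ is {1, 2, 3, 4, 6, 7, 8}, which has 7 elements.

7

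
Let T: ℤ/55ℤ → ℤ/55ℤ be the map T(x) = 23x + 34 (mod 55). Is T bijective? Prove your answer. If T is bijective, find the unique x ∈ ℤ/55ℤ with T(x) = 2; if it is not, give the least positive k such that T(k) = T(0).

1

If T(x_1) = T(x_2), then 23x_1 ≡ 23x_2 (mod 55). Because gcd(23, 55) = 1, we may cancel 23 to get x_1 ≡ x_2 (mod 55).
We now compute 23⁻¹ mod 55 explicitly. Euclid's algorithm: 55 = 2·23 + 9, 23 = 2·9 + 5, 9 = 1·5 + 4, 5 = 1·4 + 1; back-substituting gives 1 = 12·23 − 5·55, so 23⁻¹ ≡ 12 (mod 55).
For any y ∈ ℤ/55ℤ, x = 12(y − 34) mod 55 satisfies T(x) = 23·12(y − 34) + 34 ≡ y (since 23·12 ≡ 1 mod 55). So every y has a preimage.
So T is bijective.
Since T is bijective, we compute T⁻¹(2): solve 23x + 34 ≡ 2 (mod 55), i.e. 23x ≡ 23 (mod 55).
Multiplying by 23⁻¹ = 12 gives x ≡ 12·23 = 276 = 5·55 + 1 ≡ 1 (mod 55).
Check: T(1) = 23·1 + 34 = 57 = 1·55 + 2 ≡ 2 (mod 55).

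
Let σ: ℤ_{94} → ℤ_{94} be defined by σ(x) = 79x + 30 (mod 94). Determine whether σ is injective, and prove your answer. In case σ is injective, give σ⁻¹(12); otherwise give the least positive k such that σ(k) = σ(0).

20

Suppose σ(u) = σ(v) in ℤ_{94}. Then 79u + 30 ≡ 79v + 30 (mod 94), thus 79(u − v) ≡ 0 (mod 94).
Since gcd(79, 94) = 1, 79 is invertible modulo 94, hence u − v ≡ 0 (mod 94), i.e. u = v.
Therefore σ is injective.
We now compute 79⁻¹ mod 94 explicitly. Euclid's algorithm: 94 = 1·79 + 15, 79 = 5·15 + 4, 15 = 3·4 + 3, 4 = 1·3 + 1; back-substituting gives 1 = 25·79 − 21·94, so 79⁻¹ ≡ 25 (mod 94).
Since σ is injective, we find σ⁻¹(12): we need 79x ≡ 12 − 30 ≡ 76 (mod 94). Using 79⁻¹ = 25: x ≡ 25·76 = 1900 = 20·94 + 20, so x = 20.
Check: σ(20) = 79·20 + 30 = 1610 = 17·94 + 12 ≡ 12 (mod 94).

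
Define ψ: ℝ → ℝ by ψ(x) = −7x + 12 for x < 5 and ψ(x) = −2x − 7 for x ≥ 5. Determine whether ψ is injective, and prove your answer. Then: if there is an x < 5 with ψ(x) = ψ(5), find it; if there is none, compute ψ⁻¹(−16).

Both pieces are strictly decreasing (slopes −7 and −2), so each is injective on its own interval.
The left piece maps (−∞, 5) onto (−23, ∞); the right piece maps [5, ∞) onto (−∞, −17].
These images overlap. In particular ψ(5) = −17 (right piece), and solving −7x + 12 = −17 on the left piece gives x = 29/7 < 5.
So ψ(29/7) = ψ(5) with 29/7 ≠ 5, and ψ is not injective. This x = 29/7 is the requested value below 5.

29/7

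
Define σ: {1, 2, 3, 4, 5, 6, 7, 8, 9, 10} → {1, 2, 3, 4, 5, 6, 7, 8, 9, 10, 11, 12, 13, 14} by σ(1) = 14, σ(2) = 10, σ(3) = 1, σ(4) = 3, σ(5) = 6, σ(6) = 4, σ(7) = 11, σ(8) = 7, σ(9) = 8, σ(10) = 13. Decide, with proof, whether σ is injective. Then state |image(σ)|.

The values σ(1), …, σ(10) are 14, 10, 1, 3, 6, 4, 11, 7, 8, 13 — all distinct.
So σ(a) = σ(b) only when a = b, and σ is injective.
The image of σ is {1, 3, 4, 6, 7, 8, 10, 11, 13, 14}, which has 10 elements.

10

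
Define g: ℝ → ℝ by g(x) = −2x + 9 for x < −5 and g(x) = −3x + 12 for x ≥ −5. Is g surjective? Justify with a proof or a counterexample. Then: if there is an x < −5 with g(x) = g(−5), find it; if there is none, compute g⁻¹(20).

Both pieces are strictly decreasing (slopes −2 and −3), so each is injective on its own interval.
The left piece maps (−∞, −5) onto (19, ∞); the right piece maps [−5, ∞) onto (−∞, 27].
The union (19, ∞) ∪ (−∞, 27] covers ℝ, so g is surjective.
For the follow-up: the images overlap, so an x < −5 with g(x) = g(−5) exists. g(−5) = 27; solving −2x + 9 = 27 for x < −5 gives x = (27 − 9)/(−2) = −9.

-9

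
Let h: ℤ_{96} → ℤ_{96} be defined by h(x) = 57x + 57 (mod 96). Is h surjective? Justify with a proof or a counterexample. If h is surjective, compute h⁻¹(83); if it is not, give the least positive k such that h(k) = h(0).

32

Since gcd(57, 96) = 3, we have 57x ≡ 0 (mod 3) for all x, so h(x) ≡ 0 (mod 3).
But 1 ≢ 0 (mod 3), so 1 ∈ ℤ_{96} has no preimage. So h is not surjective.
Since h is not surjective, we find the least positive k with h(k) = h(0): this means 57k ≡ 0 (mod 96), i.e. 96 ∣ 57k. Since gcd(57, 96) = 3, dividing through by 3 this holds exactly when 32 ∣ 19k, and as gcd(19, 32) = 1, exactly when 32 ∣ k.
The smallest positive such k is 32.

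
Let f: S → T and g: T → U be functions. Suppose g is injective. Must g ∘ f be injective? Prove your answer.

not injective

No. Take S = {0, 1}, T = U = {0, 1, 2, 3}, f(0) = f(1) = 0, and g = identity (injective).
Then (g ∘ f)(0) = (g ∘ f)(1) = 0 with 0 ≠ 1, so g ∘ f is not injective.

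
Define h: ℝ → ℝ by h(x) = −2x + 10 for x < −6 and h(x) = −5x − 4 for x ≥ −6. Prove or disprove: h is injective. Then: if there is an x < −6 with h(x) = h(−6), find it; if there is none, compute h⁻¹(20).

Both pieces are strictly decreasing (slopes −2 and −5), so each is injective on its own interval.
The left piece maps (−∞, −6) onto (22, ∞); the right piece maps [−6, ∞) onto (−∞, 26].
These images overlap. In particular h(−6) = 26 (right piece), and solving −2x + 10 = 26 on the left piece gives x = −8 < −6.
So h(−8) = h(−6) with −8 ≠ −6, and h is not injective. This x = −8 is the requested value below −6.

-8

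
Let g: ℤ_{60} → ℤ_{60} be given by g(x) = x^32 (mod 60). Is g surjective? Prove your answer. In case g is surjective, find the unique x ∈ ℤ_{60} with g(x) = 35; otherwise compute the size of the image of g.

8

g(2): Repeated squaring mod 60: 2^1 ≡ 2, 2^2 ≡ 2² = 4, 2^4 ≡ 4² = 16, 2^8 ≡ 16² = 256 ≡ 16, 2^16 ≡ 16² = 256 ≡ 16, 2^32 ≡ 16² = 256 ≡ 16. So 2^32 ≡ 16 (mod 60).
g(4): Repeated squaring mod 60: 4^1 ≡ 4, 4^2 ≡ 4² = 16, 4^4 ≡ 16² = 256 ≡ 16, 4^8 ≡ 16² = 256 ≡ 16, 4^16 ≡ 16² = 256 ≡ 16, 4^32 ≡ 16² = 256 ≡ 16. So 4^32 ≡ 16 (mod 60).
So g(2) = g(4) = 16 while 2 ≠ 4, thus g is not injective.
A non-injective map from the 60-element set ℤ_{60} to itself takes at most 59 distinct values, so it cannot be surjective. Thus g is not surjective.
Since g is not surjective, we determine |image(g)|. Computing x^32 mod 60 for each x (by repeated squaring, reducing mod 60 at every step), the values g(0), g(1), …, g(59) are: 0, 1, 16, 21, 16, 25, 36, 1, 16, 21, 40, 1, 36, 1, 16, 45, 16, 1, 36, 1, 40, 21, 16, 1, 36, 25, 16, 21, 16, 1, 0, 1, 16, 21, 16, 25, 36, 1, 16, 21, 40, 1, 36, 1, 16, 45, 16, 1, 36, 1, 40, 21, 16, 1, 36, 25, 16, 21, 16, 1.
The distinct values are {0, 1, 16, 21, 25, 36, 40, 45}; there are 8 of them.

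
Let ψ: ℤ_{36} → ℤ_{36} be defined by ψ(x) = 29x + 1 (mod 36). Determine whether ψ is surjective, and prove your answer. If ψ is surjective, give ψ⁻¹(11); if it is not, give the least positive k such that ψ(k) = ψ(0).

Since gcd(29, 36) = 1, 29 is invertible modulo 36. Euclid's algorithm: 36 = 1·29 + 7, 29 = 4·7 + 1; back-substituting gives 1 = 5·29 − 4·36, so 29⁻¹ ≡ 5 (mod 36).
Then y ↦ 5(y − 1) is a two-sided inverse to ψ, so every y ∈ ℤ_{36} has a preimage.
Therefore ψ is surjective.
Since ψ is surjective, we compute ψ⁻¹(11): solve 29x + 1 ≡ 11 (mod 36), i.e. 29x ≡ 10 (mod 36).
Multiplying by 29⁻¹ = 5 gives x ≡ 5·10 = 50 = 1·36 + 14 ≡ 14 (mod 36).
Check: ψ(14) = 29·14 + 1 = 407 = 11·36 + 11 ≡ 11 (mod 36).

14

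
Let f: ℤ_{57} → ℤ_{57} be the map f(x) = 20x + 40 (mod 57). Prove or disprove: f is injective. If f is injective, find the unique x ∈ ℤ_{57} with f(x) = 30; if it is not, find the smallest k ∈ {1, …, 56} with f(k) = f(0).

Suppose f(u) = f(v) in ℤ_{57}. Then 20u + 40 ≡ 20v + 40 (mod 57), thus 20(u − v) ≡ 0 (mod 57).
Since gcd(20, 57) = 1, 20 is invertible modulo 57, so u − v ≡ 0 (mod 57), i.e. u = v.
Hence f is injective.
We now compute 20⁻¹ mod 57 explicitly. Euclid's algorithm: 57 = 2·20 + 17, 20 = 1·17 + 3, 17 = 5·3 + 2, 3 = 1·2 + 1; back-substituting gives 1 = 20·20 − 7·57, so 20⁻¹ ≡ 20 (mod 57).
Since f is injective, we find f⁻¹(30): we need 20x ≡ 30 − 40 ≡ 47 (mod 57). Using 20⁻¹ = 20: x ≡ 20·47 = 940 = 16·57 + 28, so x = 28.
Check: f(28) = 20·28 + 40 = 600 = 10·57 + 30 ≡ 30 (mod 57).

28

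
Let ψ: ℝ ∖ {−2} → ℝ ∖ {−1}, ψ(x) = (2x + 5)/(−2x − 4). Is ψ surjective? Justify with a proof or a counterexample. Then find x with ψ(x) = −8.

-27/14

For any y ≠ −1, solving y(−2x − 4) = 2x + 5 for x gives a well-defined x ≠ −2. So ψ is surjective.
Solving ψ(x) = −8: cross-multiplying gives 2x + 5 = −8(−2x − 4), which rearranges to −14x = 27, so x = −27/14.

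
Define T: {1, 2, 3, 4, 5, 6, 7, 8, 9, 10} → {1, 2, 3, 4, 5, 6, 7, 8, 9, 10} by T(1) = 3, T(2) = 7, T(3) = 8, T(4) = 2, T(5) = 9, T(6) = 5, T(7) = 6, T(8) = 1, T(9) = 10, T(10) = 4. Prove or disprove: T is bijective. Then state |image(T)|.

10

The values 3, 7, 8, 2, 9, 5, 6, 1, 10, 4 are a permutation of {1, 2, 3, 4, 5, 6, 7, 8, 9, 10}: each element appears exactly once.
So T is injective and surjective, hence bijective.
The image of T is {1, 2, 3, 4, 5, 6, 7, 8, 9, 10}, which has 10 elements.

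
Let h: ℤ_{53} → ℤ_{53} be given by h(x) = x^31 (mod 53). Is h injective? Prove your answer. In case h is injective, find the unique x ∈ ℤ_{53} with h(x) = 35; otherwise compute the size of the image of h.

Since 53 is prime, the nonzero elements of ℤ_{53} form a cyclic group of order 52.
As gcd(31, 52) = 1, raising to the 31st power is a bijection on this group: if u^31 ≡ v^31 then (uv^{−1})^31 = 1, and the only element of order dividing gcd(31, 52) = 1 is 1, so u = v.
With h(0) = 0 this makes h injective on all of ℤ_{53}, hence bijective (finite equal-size domain and codomain). In particular h is injective.
Since h is injective, we find the preimage of 35. The inverse of x ↦ x^31 on (ℤ_{53})^× is x ↦ x^47, because 31·47 = 1457 = 28·52 + 1 ≡ 1 (mod 52) and x^{52} = 1 for x ≠ 0 (Fermat). So h⁻¹(35) = 35^47 mod 53.
Repeated squaring mod 53: 35^1 ≡ 35, 35^2 ≡ 35² = 1225 ≡ 6, 35^4 ≡ 6² = 36, 35^8 ≡ 36² = 1296 ≡ 24, 35^16 ≡ 24² = 576 ≡ 46, 35^32 ≡ 46² = 2116 ≡ 49. Since 47 = 32 + 8 + 4 + 2 + 1, 35^47 ≡ 49·24·36·6·35: 49·24 = 1176 ≡ 10, then 10·36 = 360 ≡ 42, then 42·6 = 252 ≡ 40, then 40·35 = 1400 ≡ 22. So 35^47 ≡ 22 (mod 53).
Hence h⁻¹(35) = 22.

22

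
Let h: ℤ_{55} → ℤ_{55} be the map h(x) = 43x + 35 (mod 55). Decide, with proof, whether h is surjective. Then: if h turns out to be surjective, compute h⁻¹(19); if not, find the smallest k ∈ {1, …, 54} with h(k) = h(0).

Since gcd(43, 55) = 1, 43 is invertible modulo 55. Euclid's algorithm: 55 = 1·43 + 12, 43 = 3·12 + 7, 12 = 1·7 + 5, 7 = 1·5 + 2, 5 = 2·2 + 1; back-substituting gives 1 = 32·43 − 25·55, so 43⁻¹ ≡ 32 (mod 55).
Then y ↦ 32(y − 35) is a two-sided inverse to h, so every y ∈ ℤ_{55} has a preimage.
Hence h is surjective.
Since h is surjective, we find h⁻¹(19): we need 43x ≡ 19 − 35 ≡ 39 (mod 55). Using 43⁻¹ = 32: x ≡ 32·39 = 1248 = 22·55 + 38, so x = 38.
Check: h(38) = 43·38 + 35 = 1669 = 30·55 + 19 ≡ 19 (mod 55).

38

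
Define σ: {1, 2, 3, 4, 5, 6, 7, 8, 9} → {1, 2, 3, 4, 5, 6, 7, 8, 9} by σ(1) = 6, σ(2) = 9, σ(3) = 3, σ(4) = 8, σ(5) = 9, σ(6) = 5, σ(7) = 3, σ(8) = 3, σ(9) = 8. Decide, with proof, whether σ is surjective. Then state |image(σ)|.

5

No element maps to 1, so σ is not surjective.
The image of σ is {3, 5, 6, 8, 9}, which has 5 elements.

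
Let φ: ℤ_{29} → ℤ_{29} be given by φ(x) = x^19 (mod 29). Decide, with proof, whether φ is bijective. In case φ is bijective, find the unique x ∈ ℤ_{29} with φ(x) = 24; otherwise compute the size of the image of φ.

Since 29 is prime, the nonzero elements of ℤ_{29} form a cyclic group of order 28.
As gcd(19, 28) = 1, raising to the 19th power is a bijection on this group: if s^19 ≡ t^19 then (st^{−1})^19 = 1, and the only element of order dividing gcd(19, 28) = 1 is 1, so s = t.
With φ(0) = 0 this makes φ injective on all of ℤ_{29}, hence bijective (finite equal-size domain and codomain). In particular φ is bijective.
Since φ is bijective, we find the preimage of 24. The inverse of x ↦ x^19 on (ℤ_{29})^× is x ↦ x^3, because 19·3 = 57 = 2·28 + 1 ≡ 1 (mod 28) and x^{28} = 1 for x ≠ 0 (Fermat). So φ⁻¹(24) = 24^3 mod 29.
Repeated squaring mod 29: 24^1 ≡ 24, 24^2 ≡ 24² = 576 ≡ 25. Since 3 = 2 + 1, 24^3 ≡ 25·24: 25·24 = 600 ≡ 20. So 24^3 ≡ 20 (mod 29).
Hence φ⁻¹(24) = 20.

20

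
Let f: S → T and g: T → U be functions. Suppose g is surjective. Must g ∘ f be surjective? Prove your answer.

not surjective

No. Take S = {1}, T = U = {1, 2}, f(1) = 1, and g = identity (surjective).
Then (g ∘ f)(1) = 1, and 2 ∈ U has no preimage under g ∘ f, so g ∘ f is not surjective.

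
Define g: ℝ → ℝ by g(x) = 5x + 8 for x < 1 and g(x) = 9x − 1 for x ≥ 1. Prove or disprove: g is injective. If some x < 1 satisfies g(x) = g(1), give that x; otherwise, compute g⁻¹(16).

Both pieces are strictly increasing (slopes 5 and 9), so each is injective on its own interval.
The left piece maps (−∞, 1) onto (−∞, 13); the right piece maps [1, ∞) onto [8, ∞).
These images overlap. In particular g(1) = 8 (right piece), and solving 5x + 8 = 8 on the left piece gives x = 0 < 1.
So g(0) = g(1) with 0 ≠ 1, and g is not injective. This x = 0 is the requested value below 1.

0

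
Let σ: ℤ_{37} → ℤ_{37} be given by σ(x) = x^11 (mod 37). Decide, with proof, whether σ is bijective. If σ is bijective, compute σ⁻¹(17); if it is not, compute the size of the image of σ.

18

Since 37 is prime, the nonzero elements of ℤ_{37} form a cyclic group of order 36.
As gcd(11, 36) = 1, raising to the 11th power is a bijection on this group: if u^11 ≡ v^11 then (uv^{−1})^11 = 1, and the only element of order dividing gcd(11, 36) = 1 is 1, so u = v.
With σ(0) = 0 this makes σ injective on all of ℤ_{37}, hence bijective (finite equal-size domain and codomain). In particular σ is bijective.
Since σ is bijective, we find the preimage of 17. The inverse of x ↦ x^11 on (ℤ_{37})^× is x ↦ x^23, because 11·23 = 253 = 7·36 + 1 ≡ 1 (mod 36) and x^{36} = 1 for x ≠ 0 (Fermat). So σ⁻¹(17) = 17^23 mod 37.
Repeated squaring mod 37: 17^1 ≡ 17, 17^2 ≡ 17² = 289 ≡ 30, 17^4 ≡ 30² = 900 ≡ 12, 17^8 ≡ 12² = 144 ≡ 33, 17^16 ≡ 33² = 1089 ≡ 16. Since 23 = 16 + 4 + 2 + 1, 17^23 ≡ 16·12·30·17: 16·12 = 192 ≡ 7, then 7·30 = 210 ≡ 25, then 25·17 = 425 ≡ 18. So 17^23 ≡ 18 (mod 37).
Hence σ⁻¹(17) = 18.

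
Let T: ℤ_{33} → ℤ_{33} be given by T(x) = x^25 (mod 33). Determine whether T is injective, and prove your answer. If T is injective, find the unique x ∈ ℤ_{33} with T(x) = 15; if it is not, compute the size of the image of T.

9

T(1) = 1^25 = 1.
T(4): Repeated squaring mod 33: 4^1 ≡ 4, 4^2 ≡ 4² = 16, 4^4 ≡ 16² = 256 ≡ 25, 4^8 ≡ 25² = 625 ≡ 31, 4^16 ≡ 31² = 961 ≡ 4. Since 25 = 16 + 8 + 1, 4^25 ≡ 4·31·4: 4·31 = 124 ≡ 25, then 25·4 = 100 ≡ 1. So 4^25 ≡ 1 (mod 33).
So T(1) = T(4) = 1 while 1 ≠ 4, so T is not injective.
Since T is not injective, we determine |image(T)|. Computing x^25 mod 33 for each x (by repeated squaring, reducing mod 33 at every step), the values T(0), T(1), …, T(32) are: 0, 1, 32, 12, 1, 23, 21, 10, 32, 12, 10, 11, 12, 10, 23, 12, 1, 32, 21, 10, 23, 21, 22, 23, 21, 1, 23, 12, 10, 32, 21, 1, 32.
The distinct values are {0, 1, 10, 11, 12, 21, 22, 23, 32}; there are 9 of them.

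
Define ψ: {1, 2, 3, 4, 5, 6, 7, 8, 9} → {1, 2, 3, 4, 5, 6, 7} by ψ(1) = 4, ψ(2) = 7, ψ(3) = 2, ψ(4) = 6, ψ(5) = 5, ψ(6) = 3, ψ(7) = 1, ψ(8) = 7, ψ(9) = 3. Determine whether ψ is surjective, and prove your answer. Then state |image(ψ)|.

7

Every element of the codomain has a preimage: 1 = ψ(7), 2 = ψ(3), 3 = ψ(6), 4 = ψ(1), 5 = ψ(5), 6 = ψ(4), 7 = ψ(2).
Thus ψ is surjective.
The image of ψ is {1, 2, 3, 4, 5, 6, 7}, which has 7 elements.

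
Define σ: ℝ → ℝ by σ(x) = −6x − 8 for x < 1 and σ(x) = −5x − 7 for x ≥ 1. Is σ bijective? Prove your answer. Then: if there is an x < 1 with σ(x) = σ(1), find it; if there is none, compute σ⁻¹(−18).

Both pieces are strictly decreasing (slopes −6 and −5), so each is injective on its own interval.
The left piece maps (−∞, 1) onto (−14, ∞); the right piece maps [1, ∞) onto (−∞, −12].
These images overlap. In particular σ(1) = −12 (right piece), and solving −6x − 8 = −12 on the left piece gives x = 2/3 < 1.
So σ(2/3) = σ(1) with 2/3 ≠ 1, and σ is not injective, hence not bijective. This x = 2/3 is the requested value below 1.

2/3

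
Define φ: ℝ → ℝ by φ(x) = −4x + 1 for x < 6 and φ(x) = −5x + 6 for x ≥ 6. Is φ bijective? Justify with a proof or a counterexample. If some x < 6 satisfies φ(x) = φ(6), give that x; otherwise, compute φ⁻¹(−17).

Both pieces are strictly decreasing (slopes −4 and −5), so each is injective on its own interval.
The left piece maps (−∞, 6) onto (−23, ∞); the right piece maps [6, ∞) onto (−∞, −24].
The images leave a gap (−23 has no preimage), so φ is not surjective, hence not bijective.
Because the two images are disjoint, no x < 6 has φ(x) = φ(6), so we compute φ⁻¹(−17): −17 lies in (−23, ∞), so solve −4x + 1 = −17: x = (−17 − 1)/(−4) = 9/2.

9/2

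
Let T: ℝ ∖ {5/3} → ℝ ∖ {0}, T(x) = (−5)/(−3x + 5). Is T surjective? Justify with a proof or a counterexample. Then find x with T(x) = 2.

For any y ≠ 0, solving y(−3x + 5) = −5 for x gives a well-defined x ≠ 5/3. So T is surjective.
Solving T(x) = 2: cross-multiplying gives −5 = 2(−3x + 5), which rearranges to 6x = 15, so x = 5/2.

5/2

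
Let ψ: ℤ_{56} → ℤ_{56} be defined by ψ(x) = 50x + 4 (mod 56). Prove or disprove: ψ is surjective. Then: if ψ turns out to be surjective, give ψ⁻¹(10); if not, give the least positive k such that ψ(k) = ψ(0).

Since gcd(50, 56) = 2, we have 50x ≡ 0 (mod 2) for all x, so ψ(x) ≡ 0 (mod 2).
But 1 ≢ 0 (mod 2), so 1 ∈ ℤ_{56} has no preimage. Therefore ψ is not surjective.
Since ψ is not surjective, we find the least positive k with ψ(k) = ψ(0): this means 50k ≡ 0 (mod 56), i.e. 56 ∣ 50k. Since gcd(50, 56) = 2, dividing through by 2 this holds exactly when 28 ∣ 25k, and as gcd(25, 28) = 1, exactly when 28 ∣ k.
The smallest positive such k is 28.

28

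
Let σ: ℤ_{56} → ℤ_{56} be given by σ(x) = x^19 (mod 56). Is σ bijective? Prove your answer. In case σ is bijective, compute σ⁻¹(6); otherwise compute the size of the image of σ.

35

σ(0) = 0^19 = 0.
σ(14): Repeated squaring mod 56: 14^1 ≡ 14, 14^2 ≡ 14² = 196 ≡ 28, 14^4 ≡ 28² = 784 ≡ 0, 14^8 ≡ 0² = 0, 14^16 ≡ 0² = 0. Since 19 = 16 + 2 + 1, 14^19 ≡ 0·28·14: 0·28 = 0, then 0·14 = 0. So 14^19 ≡ 0 (mod 56).
So σ(0) = σ(14) = 0 while 0 ≠ 14, therefore σ is not injective, hence not bijective.
Since σ is not bijective, we determine |image(σ)|. Computing x^19 mod 56 for each x (by repeated squaring, reducing mod 56 at every step), the values σ(0), σ(1), …, σ(55) are: 0, 1, 16, 3, 32, 5, 48, 7, 8, 9, 24, 11, 40, 13, 0, 15, 16, 17, 32, 19, 48, 21, 8, 23, 24, 25, 40, 27, 0, 29, 16, 31, 32, 33, 48, 35, 8, 37, 24, 39, 40, 41, 0, 43, 16, 45, 32, 47, 48, 49, 8, 51, 24, 53, 40, 55.
The distinct values are {0, 1, 3, 5, 7, 8, 9, 11, 13, 15, 16, 17, 19, 21, 23, 24, 25, 27, 29, 31, 32, 33, 35, 37, 39, 40, 41, 43, 45, 47, 48, 49, 51, 53, 55}; there are 35 of them.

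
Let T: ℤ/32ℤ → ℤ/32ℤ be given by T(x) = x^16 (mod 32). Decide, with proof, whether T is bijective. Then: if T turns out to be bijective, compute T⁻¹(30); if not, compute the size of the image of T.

2

T(0) = 0^16 = 0.
T(2): Repeated squaring mod 32: 2^1 ≡ 2, 2^2 ≡ 2² = 4, 2^4 ≡ 4² = 16, 2^8 ≡ 16² = 256 ≡ 0, 2^16 ≡ 0² = 0. So 2^16 ≡ 0 (mod 32).
So T(0) = T(2) = 0 while 0 ≠ 2, thus T is not injective, hence not bijective.
Since T is not bijective, we determine |image(T)|. Computing x^16 mod 32 for each x (by repeated squaring, reducing mod 32 at every step), the values T(0), T(1), …, T(31) are: 0, 1, 0, 1, 0, 1, 0, 1, 0, 1, 0, 1, 0, 1, 0, 1, 0, 1, 0, 1, 0, 1, 0, 1, 0, 1, 0, 1, 0, 1, 0, 1.
The distinct values are {0, 1}; there are 2 of them.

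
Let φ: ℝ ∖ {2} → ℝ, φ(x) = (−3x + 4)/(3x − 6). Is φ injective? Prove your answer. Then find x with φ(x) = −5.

13/6

Suppose φ(x_1) = φ(x_2). Cross-multiplying: (−3x_1 + 4)(3x_2 − 6) = (−3x_2 + 4)(3x_1 − 6).
Expanding both sides and cancelling the symmetric terms leaves 6·(x_1 − x_2) = 0. Since 6 ≠ 0, x_1 = x_2. So φ is injective.
Solving φ(x) = −5: cross-multiplying gives −3x + 4 = −5(3x − 6), which rearranges to 12x = 26, so x = 13/6.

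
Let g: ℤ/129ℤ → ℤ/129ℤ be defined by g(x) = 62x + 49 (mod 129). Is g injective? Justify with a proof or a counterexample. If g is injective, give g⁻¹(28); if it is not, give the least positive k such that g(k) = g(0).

60

If g(a) = g(b), then 62a ≡ 62b (mod 129). Because gcd(62, 129) = 1, we may cancel 62 to get a ≡ b (mod 129).
Thus g is injective.
We now compute 62⁻¹ mod 129 explicitly. Euclid's algorithm: 129 = 2·62 + 5, 62 = 12·5 + 2, 5 = 2·2 + 1; back-substituting gives 1 = 77·62 − 37·129, so 62⁻¹ ≡ 77 (mod 129).
Since g is injective, we find g⁻¹(28): we need 62x ≡ 28 − 49 ≡ 108 (mod 129). Using 62⁻¹ = 77: x ≡ 77·108 = 8316 = 64·129 + 60, so x = 60.
Check: g(60) = 62·60 + 49 = 3769 = 29·129 + 28 ≡ 28 (mod 129).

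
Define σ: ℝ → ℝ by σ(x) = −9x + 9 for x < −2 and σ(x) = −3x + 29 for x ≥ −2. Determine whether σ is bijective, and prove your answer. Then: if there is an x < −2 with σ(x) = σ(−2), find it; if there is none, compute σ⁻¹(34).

-26/9

Both pieces are strictly decreasing (slopes −9 and −3), so each is injective on its own interval.
The left piece maps (−∞, −2) onto (27, ∞); the right piece maps [−2, ∞) onto (−∞, 35].
These images overlap. In particular σ(−2) = 35 (right piece), and solving −9x + 9 = 35 on the left piece gives x = −26/9 < −2.
So σ(−26/9) = σ(−2) with −26/9 ≠ −2, and σ is not injective, hence not bijective. This x = −26/9 is the requested value below −2.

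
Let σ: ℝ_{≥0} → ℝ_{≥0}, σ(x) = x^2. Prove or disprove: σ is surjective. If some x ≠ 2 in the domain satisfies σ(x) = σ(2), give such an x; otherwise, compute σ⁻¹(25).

5

For any y ∈ ℝ_{≥0}, x = y^{1/2} ∈ ℝ_{≥0} gives σ(x) = y, so σ is surjective.
Since x ↦ x^2 is strictly increasing on ℝ_{≥0}, it is injective there, so no x ≠ 2 in the domain has σ(x) = σ(2). We therefore compute σ⁻¹(25) = 25^{1/2} = 5 (indeed 5^2 = 25).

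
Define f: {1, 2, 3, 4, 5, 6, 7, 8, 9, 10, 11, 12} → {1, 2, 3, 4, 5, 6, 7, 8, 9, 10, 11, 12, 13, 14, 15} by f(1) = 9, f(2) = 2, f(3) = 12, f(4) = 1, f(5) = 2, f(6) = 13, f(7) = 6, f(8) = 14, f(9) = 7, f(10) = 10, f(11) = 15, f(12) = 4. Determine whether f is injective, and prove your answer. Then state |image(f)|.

11

f(2) = 2 = f(5) with 2 ≠ 5, so f is not injective.
The image of f is {1, 2, 4, 6, 7, 9, 10, 12, 13, 14, 15}, which has 11 elements.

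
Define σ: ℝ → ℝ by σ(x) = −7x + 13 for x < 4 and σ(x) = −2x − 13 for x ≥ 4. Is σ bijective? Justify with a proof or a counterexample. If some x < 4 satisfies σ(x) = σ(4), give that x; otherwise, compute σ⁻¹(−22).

Both pieces are strictly decreasing (slopes −7 and −2), so each is injective on its own interval.
The left piece maps (−∞, 4) onto (−15, ∞); the right piece maps [4, ∞) onto (−∞, −21].
The images leave a gap (−15 has no preimage), so σ is not surjective, hence not bijective.
Because the two images are disjoint, no x < 4 has σ(x) = σ(4), so we compute σ⁻¹(−22): −22 lies in (−∞, −21], so solve −2x − 13 = −22: x = (−22 + 13)/(−2) = 9/2.

9/2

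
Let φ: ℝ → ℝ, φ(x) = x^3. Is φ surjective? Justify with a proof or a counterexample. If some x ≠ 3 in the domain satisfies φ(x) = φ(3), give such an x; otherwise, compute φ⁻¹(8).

For any y ∈ ℝ, x = y^{1/3} ∈ ℝ gives φ(x) = y, so φ is surjective.
Since x ↦ x^3 is strictly increasing on ℝ, it is injective there, so no x ≠ 3 in the domain has φ(x) = φ(3). We therefore compute φ⁻¹(8) = 8^{1/3} = 2 (indeed 2^3 = 8).

2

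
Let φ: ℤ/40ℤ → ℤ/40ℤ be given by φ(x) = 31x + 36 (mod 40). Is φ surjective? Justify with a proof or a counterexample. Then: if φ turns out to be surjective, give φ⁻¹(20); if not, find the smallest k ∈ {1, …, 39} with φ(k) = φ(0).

Recall that φ is surjective if every y in the codomain equals φ(x) for some x in the domain.
Since gcd(31, 40) = 1, 31 is invertible modulo 40. Euclid's algorithm: 40 = 1·31 + 9, 31 = 3·9 + 4, 9 = 2·4 + 1; back-substituting gives 1 = 31·31 − 24·40, so 31⁻¹ ≡ 31 (mod 40).
For any y ∈ ℤ/40ℤ, x = 31(y − 36) mod 40 satisfies φ(x) = 31·31(y − 36) + 36 ≡ y (since 31·31 ≡ 1 mod 40). So every y has a preimage.
Thus φ is surjective.
Since φ is surjective, we compute φ⁻¹(20): solve 31x + 36 ≡ 20 (mod 40), i.e. 31x ≡ 24 (mod 40).
Multiplying by 31⁻¹ = 31 gives x ≡ 31·24 = 744 = 18·40 + 24 ≡ 24 (mod 40).
Check: φ(24) = 31·24 + 36 = 780 = 19·40 + 20 ≡ 20 (mod 40).

24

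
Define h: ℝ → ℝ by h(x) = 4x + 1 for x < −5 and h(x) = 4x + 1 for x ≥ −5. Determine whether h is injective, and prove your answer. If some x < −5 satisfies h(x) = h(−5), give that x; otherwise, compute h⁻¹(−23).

Both pieces are strictly increasing (slopes 4 and 4), so each is injective on its own interval.
The left piece maps (−∞, −5) onto (−∞, −19); the right piece maps [−5, ∞) onto [−19, ∞).
These images are disjoint, so no value is attained by both pieces. Therefore h is injective.
Because the two images are disjoint, no x < −5 has h(x) = h(−5), so we compute h⁻¹(−23): −23 lies in (−∞, −19), so solve 4x + 1 = −23: x = (−23 − 1)/4 = −6.

-6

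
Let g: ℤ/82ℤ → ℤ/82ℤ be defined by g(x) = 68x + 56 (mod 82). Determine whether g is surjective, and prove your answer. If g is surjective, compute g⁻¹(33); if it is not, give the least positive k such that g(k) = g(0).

41

By definition, surjectivity means every element of the codomain has a preimage under g.
Since gcd(68, 82) = 2, we have 68x ≡ 0 (mod 2) for all x, so g(x) ≡ 0 (mod 2).
But 1 ≢ 0 (mod 2), so 1 ∈ ℤ/82ℤ has no preimage. Therefore g is not surjective.
Since g is not surjective, we find the least positive k with g(k) = g(0): this means 68k ≡ 0 (mod 82), i.e. 82 ∣ 68k. Since gcd(68, 82) = 2, dividing through by 2 this holds exactly when 41 ∣ 34k, and as gcd(34, 41) = 1, exactly when 41 ∣ k.
The smallest positive such k is 41.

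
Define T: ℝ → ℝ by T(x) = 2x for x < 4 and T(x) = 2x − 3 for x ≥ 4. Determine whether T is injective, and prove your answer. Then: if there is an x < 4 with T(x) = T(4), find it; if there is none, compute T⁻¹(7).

Both pieces are strictly increasing (slopes 2 and 2), so each is injective on its own interval.
The left piece maps (−∞, 4) onto (−∞, 8); the right piece maps [4, ∞) onto [5, ∞).
These images overlap. In particular T(4) = 5 (right piece), and solving 2x = 5 on the left piece gives x = 5/2 < 4.
So T(5/2) = T(4) with 5/2 ≠ 4, and T is not injective. This x = 5/2 is the requested value below 4.

5/2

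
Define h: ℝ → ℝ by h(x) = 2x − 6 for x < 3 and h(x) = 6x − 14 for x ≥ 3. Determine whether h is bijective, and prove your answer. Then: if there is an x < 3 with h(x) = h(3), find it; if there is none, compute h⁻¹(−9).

-3/2

Both pieces are strictly increasing (slopes 2 and 6), so each is injective on its own interval.
The left piece maps (−∞, 3) onto (−∞, 0); the right piece maps [3, ∞) onto [4, ∞).
The images leave a gap (0 has no preimage), so h is not surjective, hence not bijective.
Because the two images are disjoint, no x < 3 has h(x) = h(3), so we compute h⁻¹(−9): −9 lies in (−∞, 0), so solve 2x − 6 = −9: x = (−9 + 6)/2 = −3/2.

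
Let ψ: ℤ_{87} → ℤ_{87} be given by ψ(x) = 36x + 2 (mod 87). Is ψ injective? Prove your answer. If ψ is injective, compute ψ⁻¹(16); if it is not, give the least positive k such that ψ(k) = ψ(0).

29

Recall that injectivity means: for all x_1, x_2 in the domain, ψ(x_1) = ψ(x_2) implies x_1 = x_2.
We have gcd(36, 87) = 3 > 1. Taking x_1 = 0 and x_2 = 29: ψ(0) = 2 and ψ(29) = 36·29 + 2 = 1046 ≡ 2 (mod 87).
So ψ(0) = ψ(29) while 0 ≠ 29, hence ψ is not injective.
Since ψ is not injective, we find the least positive k with ψ(k) = ψ(0): this means 36k ≡ 0 (mod 87), i.e. 87 ∣ 36k. Since gcd(36, 87) = 3, dividing through by 3 this holds exactly when 29 ∣ 12k, and as gcd(12, 29) = 1, exactly when 29 ∣ k.
The smallest positive such k is 29.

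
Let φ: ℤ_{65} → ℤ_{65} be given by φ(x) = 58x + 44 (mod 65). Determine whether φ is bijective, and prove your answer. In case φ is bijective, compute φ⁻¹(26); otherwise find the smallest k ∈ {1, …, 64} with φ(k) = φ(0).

Suppose φ(x_1) = φ(x_2) in ℤ_{65}. Then 58x_1 + 44 ≡ 58x_2 + 44 (mod 65), therefore 58(x_1 − x_2) ≡ 0 (mod 65).
Since gcd(58, 65) = 1, 58 is invertible modulo 65, therefore x_1 − x_2 ≡ 0 (mod 65), i.e. x_1 = x_2.
We now compute 58⁻¹ mod 65 explicitly. Euclid's algorithm: 65 = 1·58 + 7, 58 = 8·7 + 2, 7 = 3·2 + 1; back-substituting gives 1 = 37·58 − 33·65, so 58⁻¹ ≡ 37 (mod 65).
For any y ∈ ℤ_{65}, x = 37(y − 44) mod 65 satisfies φ(x) = 58·37(y − 44) + 44 ≡ y (since 58·37 ≡ 1 mod 65). So every y has a preimage.
Hence φ is bijective.
Since φ is bijective, we compute φ⁻¹(26): solve 58x + 44 ≡ 26 (mod 65), i.e. 58x ≡ 47 (mod 65).
Multiplying by 58⁻¹ = 37 gives x ≡ 37·47 = 1739 = 26·65 + 49 ≡ 49 (mod 65).
Check: φ(49) = 58·49 + 44 = 2886 = 44·65 + 26 ≡ 26 (mod 65).

49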